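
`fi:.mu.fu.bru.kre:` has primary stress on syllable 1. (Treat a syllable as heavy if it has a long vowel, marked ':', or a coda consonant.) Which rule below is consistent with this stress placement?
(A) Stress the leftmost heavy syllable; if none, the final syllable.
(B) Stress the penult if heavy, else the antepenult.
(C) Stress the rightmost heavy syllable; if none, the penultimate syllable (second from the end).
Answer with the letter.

A

Rule A → syllable 1 ✓.
Rule B → syllable 3 (observed: 1).
Rule C → syllable 5 (observed: 1).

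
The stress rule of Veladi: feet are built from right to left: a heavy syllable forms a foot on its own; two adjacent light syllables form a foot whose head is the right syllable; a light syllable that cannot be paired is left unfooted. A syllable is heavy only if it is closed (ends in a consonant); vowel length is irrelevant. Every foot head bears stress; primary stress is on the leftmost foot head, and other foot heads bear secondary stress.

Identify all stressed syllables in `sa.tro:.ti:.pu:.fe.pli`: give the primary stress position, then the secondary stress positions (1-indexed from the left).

primary 2, secondary 4, 6

Weights: 1 sa L, 2 tro: L, 3 ti: L, 4 pu: L, 5 fe L, 6 pli L.
Parse right to left (heavy = foot alone; LL = one foot; stranded L unfooted): (sa.ˈtro:) (ti:.ˈpu:) (fe.ˈpli).
Foot heads: 2, 4, 6.
Primary stress on the leftmost head = syllable 2.
Secondary stress on 4, 6: sa.ˈtro:.ti:.ˌpu:.fe.ˌpli.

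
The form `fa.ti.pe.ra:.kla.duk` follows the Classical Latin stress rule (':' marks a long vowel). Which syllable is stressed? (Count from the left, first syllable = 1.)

Classical Latin: stress the penult if heavy (long vowel or closed), else the antepenult.
Weights: 4 ra: H, 5 kla L, 6 duk H.
The penult (syllable 5, kla) is light, so stress falls on the antepenult (syllable 4, ra:).
Stress on syllable 4: fa.ti.pe.ˈra:.kla.duk.

4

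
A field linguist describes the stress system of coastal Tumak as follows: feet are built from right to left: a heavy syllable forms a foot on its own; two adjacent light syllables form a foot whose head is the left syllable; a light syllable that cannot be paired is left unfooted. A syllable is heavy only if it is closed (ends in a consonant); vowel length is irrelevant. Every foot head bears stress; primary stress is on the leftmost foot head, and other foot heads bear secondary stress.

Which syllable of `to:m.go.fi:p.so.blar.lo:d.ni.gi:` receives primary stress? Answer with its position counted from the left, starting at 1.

Weights: 1 to:m H, 2 go L, 3 fi:p H, 4 so L, 5 blar H, 6 lo:d H, 7 ni L, 8 gi: L.
Parse right to left (heavy = foot alone; LL = one foot; stranded L unfooted): (ˈto:m) go (ˈfi:p) so (ˈblar) (ˈlo:d) (ˈni.gi:).
Foot heads: 1, 3, 5, 6, 7.
Primary stress on the leftmost head = syllable 1.
Primary stress: syllable 1 → ˈto:m.go.fi:p.so.blar.lo:d.ni.gi:.

1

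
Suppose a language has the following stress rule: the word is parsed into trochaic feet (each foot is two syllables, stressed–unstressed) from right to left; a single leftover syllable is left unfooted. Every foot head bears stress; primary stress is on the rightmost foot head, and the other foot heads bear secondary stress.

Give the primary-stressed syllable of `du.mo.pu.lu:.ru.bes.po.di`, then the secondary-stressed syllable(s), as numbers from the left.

Parse right to left into trochaic (ˈσσ) feet: (ˈdu.mo) (ˈpu.lu:) (ˈru.bes) (ˈpo.di).
Foot heads (stressed positions): 1, 3, 5, 7.
End Rule Rightmost: primary stress on the rightmost head = syllable 7.
Secondary stress on 1, 3, 5: ˌdu.mo.ˌpu.lu:.ˌru.bes.ˈpo.di.

primary 7, secondary 1, 3, 5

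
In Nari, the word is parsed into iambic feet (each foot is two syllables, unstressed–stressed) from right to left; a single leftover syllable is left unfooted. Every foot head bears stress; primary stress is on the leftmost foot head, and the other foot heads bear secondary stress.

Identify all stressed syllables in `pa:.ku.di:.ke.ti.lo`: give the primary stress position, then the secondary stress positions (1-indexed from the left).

primary 2, secondary 4, 6

Parse right to left into iambic (σˈσ) feet: (pa:.ˈku) (di:.ˈke) (ti.ˈlo).
Foot heads (stressed positions): 2, 4, 6.
End Rule Leftmost: primary stress on the leftmost head = syllable 2.
Secondary stress on 4, 6: pa:.ˈku.di:.ˌke.ti.ˌlo.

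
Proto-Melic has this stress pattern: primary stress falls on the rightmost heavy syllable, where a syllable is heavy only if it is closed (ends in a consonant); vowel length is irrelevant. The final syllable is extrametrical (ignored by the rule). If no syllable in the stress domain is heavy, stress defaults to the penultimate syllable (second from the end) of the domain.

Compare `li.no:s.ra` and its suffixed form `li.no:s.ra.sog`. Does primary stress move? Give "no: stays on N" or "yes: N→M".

no: stays on 2

Base `li.no:s.ra` (3 syllables):
  The final syllable (3, ra) is extrametrical; the stress domain is syllables 1–2.
  Weights: 1 li L, 2 no:s H.
  Heavy syllables in the domain: 2. The rightmost is syllable 2 (no:s).
  → primary stress on syllable 2.
Suffixed `li.no:s.ra.sog` (4 syllables):
  The final syllable (4, sog) is extrametrical; the stress domain is syllables 1–3.
  Weights: 1 li L, 2 no:s H, 3 ra L.
  Heavy syllables in the domain: 2. The rightmost is syllable 2 (no:s).
  → primary stress on syllable 2.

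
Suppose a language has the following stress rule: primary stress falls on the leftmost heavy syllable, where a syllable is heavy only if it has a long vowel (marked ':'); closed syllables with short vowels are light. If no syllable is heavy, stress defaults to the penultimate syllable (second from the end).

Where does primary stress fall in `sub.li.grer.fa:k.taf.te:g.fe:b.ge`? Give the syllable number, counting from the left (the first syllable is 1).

4

Weights: 1 sub L, 2 li L, 3 grer L, 4 fa:k H, 5 taf L, 6 te:g H, 7 fe:b H, 8 ge L.
Heavy syllables in the domain: 4, 6, 7. The leftmost is syllable 4 (fa:k).
Primary stress: syllable 4 → sub.li.grer.ˈfa:k.taf.te:g.fe:b.ge.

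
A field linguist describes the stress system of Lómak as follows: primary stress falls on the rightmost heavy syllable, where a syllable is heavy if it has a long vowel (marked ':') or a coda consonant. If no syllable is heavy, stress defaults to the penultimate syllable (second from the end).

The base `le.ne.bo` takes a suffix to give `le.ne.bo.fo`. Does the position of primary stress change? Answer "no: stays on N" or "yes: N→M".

Base `le.ne.bo` (3 syllables):
  Weights: 1 le L, 2 ne L, 3 bo L.
  No heavy syllable in the domain; default to the penultimate syllable (second from the end) = syllable 2.
  → primary stress on syllable 2.
Suffixed `le.ne.bo.fo` (4 syllables):
  Weights: 1 le L, 2 ne L, 3 bo L, 4 fo L.
  No heavy syllable in the domain; default to the penultimate syllable (second from the end) = syllable 3.
  → primary stress on syllable 3.

yes: 2→3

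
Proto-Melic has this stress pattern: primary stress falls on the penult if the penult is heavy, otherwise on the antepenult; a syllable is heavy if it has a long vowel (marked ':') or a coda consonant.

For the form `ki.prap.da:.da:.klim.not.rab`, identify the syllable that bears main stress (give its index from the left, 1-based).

6

Weights: 5 klim H, 6 not H, 7 rab H.
The penult (syllable 6, not) is heavy, so it takes stress.
Primary stress: syllable 6 → ki.prap.da:.da:.klim.ˈnot.rab.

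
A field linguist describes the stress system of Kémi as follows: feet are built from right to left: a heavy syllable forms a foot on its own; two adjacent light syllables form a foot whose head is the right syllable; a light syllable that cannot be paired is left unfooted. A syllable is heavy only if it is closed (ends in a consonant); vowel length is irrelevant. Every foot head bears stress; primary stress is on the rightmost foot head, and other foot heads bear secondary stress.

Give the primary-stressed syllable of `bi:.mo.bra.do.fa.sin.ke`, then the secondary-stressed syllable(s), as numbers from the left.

primary 6, secondary 3, 5

Weights: 1 bi: L, 2 mo L, 3 bra L, 4 do L, 5 fa L, 6 sin H, 7 ke L.
Parse right to left (heavy = foot alone; LL = one foot; stranded L unfooted): bi: (mo.ˈbra) (do.ˈfa) (ˈsin) ke.
Foot heads: 3, 5, 6.
Primary stress on the rightmost head = syllable 6.
Secondary stress on 3, 5: bi:.mo.ˌbra.do.ˌfa.ˈsin.ke.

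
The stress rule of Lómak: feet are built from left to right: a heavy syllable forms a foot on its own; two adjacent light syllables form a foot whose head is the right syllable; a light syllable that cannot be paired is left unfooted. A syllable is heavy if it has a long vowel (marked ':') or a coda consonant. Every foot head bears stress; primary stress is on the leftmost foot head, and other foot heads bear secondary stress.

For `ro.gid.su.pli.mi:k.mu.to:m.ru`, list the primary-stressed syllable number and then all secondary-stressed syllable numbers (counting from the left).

primary 2, secondary 4, 5, 7

Weights: 1 ro L, 2 gid H, 3 su L, 4 pli L, 5 mi:k H, 6 mu L, 7 to:m H, 8 ru L.
Parse left to right (heavy = foot alone; LL = one foot; stranded L unfooted): ro (ˈgid) (su.ˈpli) (ˈmi:k) mu (ˈto:m) ru.
Foot heads: 2, 4, 5, 7.
Primary stress on the leftmost head = syllable 2.
Secondary stress on 4, 5, 7: ro.ˈgid.su.ˌpli.ˌmi:k.mu.ˌto:m.ru.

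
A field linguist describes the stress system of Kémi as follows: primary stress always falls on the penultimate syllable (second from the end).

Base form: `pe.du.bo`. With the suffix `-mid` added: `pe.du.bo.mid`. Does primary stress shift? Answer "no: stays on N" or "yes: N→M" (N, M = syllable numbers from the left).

yes: 2→3

Base `pe.du.bo` (3 syllables):
  The word has 3 syllables; the penultimate syllable (second from the end) is syllable 2 (du).
  → primary stress on syllable 2.
Suffixed `pe.du.bo.mid` (4 syllables):
  The word has 4 syllables; the penultimate syllable (second from the end) is syllable 3 (bo).
  → primary stress on syllable 3.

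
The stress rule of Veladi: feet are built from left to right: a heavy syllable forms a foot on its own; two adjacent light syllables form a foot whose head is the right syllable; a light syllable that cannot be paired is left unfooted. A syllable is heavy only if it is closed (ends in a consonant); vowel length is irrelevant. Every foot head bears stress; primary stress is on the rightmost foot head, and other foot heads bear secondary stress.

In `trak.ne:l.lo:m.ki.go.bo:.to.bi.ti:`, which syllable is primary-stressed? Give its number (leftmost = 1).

Weights: 1 trak H, 2 ne:l H, 3 lo:m H, 4 ki L, 5 go L, 6 bo: L, 7 to L, 8 bi L, 9 ti: L.
Parse left to right (heavy = foot alone; LL = one foot; stranded L unfooted): (ˈtrak) (ˈne:l) (ˈlo:m) (ki.ˈgo) (bo:.ˈto) (bi.ˈti:).
Foot heads: 1, 2, 3, 5, 7, 9.
Primary stress on the rightmost head = syllable 9.
Primary stress: syllable 9 → trak.ne:l.lo:m.ki.go.bo:.to.bi.ˈti:.

9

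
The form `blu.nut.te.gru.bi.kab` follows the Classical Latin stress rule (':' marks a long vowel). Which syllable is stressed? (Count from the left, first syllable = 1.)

4

Classical Latin: stress the penult if heavy (long vowel or closed), else the antepenult.
Weights: 4 gru L, 5 bi L, 6 kab H.
The penult (syllable 5, bi) is light, so stress falls on the antepenult (syllable 4, gru).
Stress on syllable 4: blu.nut.te.ˈgru.bi.kab.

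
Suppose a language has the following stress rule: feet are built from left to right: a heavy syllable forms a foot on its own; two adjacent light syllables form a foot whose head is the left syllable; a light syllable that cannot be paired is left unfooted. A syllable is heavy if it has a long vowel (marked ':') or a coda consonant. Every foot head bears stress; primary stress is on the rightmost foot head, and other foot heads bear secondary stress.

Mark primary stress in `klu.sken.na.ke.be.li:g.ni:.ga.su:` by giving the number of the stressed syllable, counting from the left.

Weights: 1 klu L, 2 sken H, 3 na L, 4 ke L, 5 be L, 6 li:g H, 7 ni: H, 8 ga L, 9 su: H.
Parse left to right (heavy = foot alone; LL = one foot; stranded L unfooted): klu (ˈsken) (ˈna.ke) be (ˈli:g) (ˈni:) ga (ˈsu:).
Foot heads: 2, 3, 6, 7, 9.
Primary stress on the rightmost head = syllable 9.
Primary stress: syllable 9 → klu.sken.na.ke.be.li:g.ni:.ga.ˈsu:.

9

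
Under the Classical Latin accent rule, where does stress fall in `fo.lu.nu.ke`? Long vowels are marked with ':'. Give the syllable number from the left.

2

Classical Latin: stress the penult if heavy (long vowel or closed), else the antepenult.
Weights: 2 lu L, 3 nu L, 4 ke L.
The penult (syllable 3, nu) is light, so stress falls on the antepenult (syllable 2, lu).
Stress on syllable 2: fo.ˈlu.nu.ke.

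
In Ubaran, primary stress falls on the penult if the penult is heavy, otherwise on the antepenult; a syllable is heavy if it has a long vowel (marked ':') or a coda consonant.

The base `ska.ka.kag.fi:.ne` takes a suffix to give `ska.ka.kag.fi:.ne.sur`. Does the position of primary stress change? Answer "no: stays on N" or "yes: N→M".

no: stays on 4

Base `ska.ka.kag.fi:.ne` (5 syllables):
  Weights: 3 kag H, 4 fi: H, 5 ne L.
  The penult (syllable 4, fi:) is heavy, so it takes stress.
  → primary stress on syllable 4.
Suffixed `ska.ka.kag.fi:.ne.sur` (6 syllables):
  Weights: 4 fi: H, 5 ne L, 6 sur H.
  The penult (syllable 5, ne) is light, so stress falls on the antepenult (syllable 4, fi:).
  → primary stress on syllable 4.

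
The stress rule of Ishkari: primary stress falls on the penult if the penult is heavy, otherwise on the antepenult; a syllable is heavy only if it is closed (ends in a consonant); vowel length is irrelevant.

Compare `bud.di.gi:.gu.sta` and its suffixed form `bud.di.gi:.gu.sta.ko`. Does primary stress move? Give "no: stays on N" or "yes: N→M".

yes: 3→4

Base `bud.di.gi:.gu.sta` (5 syllables):
  Weights: 3 gi: L, 4 gu L, 5 sta L.
  The penult (syllable 4, gu) is light, so stress falls on the antepenult (syllable 3, gi:).
  → primary stress on syllable 3.
Suffixed `bud.di.gi:.gu.sta.ko` (6 syllables):
  Weights: 4 gu L, 5 sta L, 6 ko L.
  The penult (syllable 5, sta) is light, so stress falls on the antepenult (syllable 4, gu).
  → primary stress on syllable 4.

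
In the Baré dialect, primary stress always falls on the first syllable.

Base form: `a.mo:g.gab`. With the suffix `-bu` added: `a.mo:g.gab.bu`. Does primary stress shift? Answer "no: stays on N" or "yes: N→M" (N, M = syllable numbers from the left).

no: stays on 1

Base `a.mo:g.gab` (3 syllables):
  The word has 3 syllables; the first syllable is syllable 1 (a).
  → primary stress on syllable 1.
Suffixed `a.mo:g.gab.bu` (4 syllables):
  The word has 4 syllables; the first syllable is syllable 1 (a).
  → primary stress on syllable 1.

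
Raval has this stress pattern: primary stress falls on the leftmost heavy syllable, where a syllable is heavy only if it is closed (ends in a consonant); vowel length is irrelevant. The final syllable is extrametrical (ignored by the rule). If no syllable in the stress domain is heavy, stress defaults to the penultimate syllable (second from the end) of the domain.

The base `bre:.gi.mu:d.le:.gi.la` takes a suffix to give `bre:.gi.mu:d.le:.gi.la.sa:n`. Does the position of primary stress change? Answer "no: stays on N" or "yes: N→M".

Base `bre:.gi.mu:d.le:.gi.la` (6 syllables):
  The final syllable (6, la) is extrametrical; the stress domain is syllables 1–5.
  Weights: 1 bre: L, 2 gi L, 3 mu:d H, 4 le: L, 5 gi L.
  Heavy syllables in the domain: 3. The leftmost is syllable 3 (mu:d).
  → primary stress on syllable 3.
Suffixed `bre:.gi.mu:d.le:.gi.la.sa:n` (7 syllables):
  The final syllable (7, sa:n) is extrametrical; the stress domain is syllables 1–6.
  Weights: 1 bre: L, 2 gi L, 3 mu:d H, 4 le: L, 5 gi L, 6 la L.
  Heavy syllables in the domain: 3. The leftmost is syllable 3 (mu:d).
  → primary stress on syllable 3.

no: stays on 3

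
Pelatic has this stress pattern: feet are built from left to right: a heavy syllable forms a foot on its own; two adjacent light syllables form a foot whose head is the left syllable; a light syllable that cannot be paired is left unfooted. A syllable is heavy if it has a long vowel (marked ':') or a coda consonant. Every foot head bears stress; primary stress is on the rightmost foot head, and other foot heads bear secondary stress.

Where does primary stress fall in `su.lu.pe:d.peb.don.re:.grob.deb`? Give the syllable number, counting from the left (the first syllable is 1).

Weights: 1 su L, 2 lu L, 3 pe:d H, 4 peb H, 5 don H, 6 re: H, 7 grob H, 8 deb H.
Parse left to right (heavy = foot alone; LL = one foot; stranded L unfooted): (ˈsu.lu) (ˈpe:d) (ˈpeb) (ˈdon) (ˈre:) (ˈgrob) (ˈdeb).
Foot heads: 1, 3, 4, 5, 6, 7, 8.
Primary stress on the rightmost head = syllable 8.
Primary stress: syllable 8 → su.lu.pe:d.peb.don.re:.grob.ˈdeb.

8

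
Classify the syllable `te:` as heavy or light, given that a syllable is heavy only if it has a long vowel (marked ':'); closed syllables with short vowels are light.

`te:`: long vowel, open (no coda). Long vowel → heavy.

heavy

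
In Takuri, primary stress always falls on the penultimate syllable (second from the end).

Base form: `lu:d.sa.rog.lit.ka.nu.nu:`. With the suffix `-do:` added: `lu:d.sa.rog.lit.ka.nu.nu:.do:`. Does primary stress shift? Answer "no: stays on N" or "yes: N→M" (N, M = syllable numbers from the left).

yes: 6→7

Base `lu:d.sa.rog.lit.ka.nu.nu:` (7 syllables):
  The word has 7 syllables; the penultimate syllable (second from the end) is syllable 6 (nu).
  → primary stress on syllable 6.
Suffixed `lu:d.sa.rog.lit.ka.nu.nu:.do:` (8 syllables):
  The word has 8 syllables; the penultimate syllable (second from the end) is syllable 7 (nu:).
  → primary stress on syllable 7.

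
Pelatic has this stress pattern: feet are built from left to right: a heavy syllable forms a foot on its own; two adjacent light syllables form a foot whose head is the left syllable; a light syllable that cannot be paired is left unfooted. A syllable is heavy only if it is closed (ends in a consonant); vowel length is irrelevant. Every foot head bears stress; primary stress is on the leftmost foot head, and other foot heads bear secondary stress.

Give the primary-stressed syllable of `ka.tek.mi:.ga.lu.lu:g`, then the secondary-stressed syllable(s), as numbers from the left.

Weights: 1 ka L, 2 tek H, 3 mi: L, 4 ga L, 5 lu L, 6 lu:g H.
Parse left to right (heavy = foot alone; LL = one foot; stranded L unfooted): ka (ˈtek) (ˈmi:.ga) lu (ˈlu:g).
Foot heads: 2, 3, 6.
Primary stress on the leftmost head = syllable 2.
Secondary stress on 3, 6: ka.ˈtek.ˌmi:.ga.lu.ˌlu:g.

primary 2, secondary 3, 6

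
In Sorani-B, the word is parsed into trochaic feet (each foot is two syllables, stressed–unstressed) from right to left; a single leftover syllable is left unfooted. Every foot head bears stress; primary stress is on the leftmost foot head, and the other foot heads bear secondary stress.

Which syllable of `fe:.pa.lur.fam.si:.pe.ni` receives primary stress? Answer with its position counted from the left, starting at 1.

2

Parse right to left into trochaic (ˈσσ) feet: fe: (ˈpa.lur) (ˈfam.si:) (ˈpe.ni). Syllable 1 is left unfooted.
Foot heads (stressed positions): 2, 4, 6.
End Rule Leftmost: primary stress on the leftmost head = syllable 2.
Primary stress: syllable 2 → fe:.ˈpa.lur.fam.si:.pe.ni.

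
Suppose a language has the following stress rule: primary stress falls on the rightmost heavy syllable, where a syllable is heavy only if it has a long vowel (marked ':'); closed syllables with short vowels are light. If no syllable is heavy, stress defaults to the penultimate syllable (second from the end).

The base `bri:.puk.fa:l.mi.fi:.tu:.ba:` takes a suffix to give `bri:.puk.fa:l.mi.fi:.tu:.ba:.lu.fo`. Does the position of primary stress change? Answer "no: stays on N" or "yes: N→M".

Base `bri:.puk.fa:l.mi.fi:.tu:.ba:` (7 syllables):
  Weights: 1 bri: H, 2 puk L, 3 fa:l H, 4 mi L, 5 fi: H, 6 tu: H, 7 ba: H.
  Heavy syllables in the domain: 1, 3, 5, 6, 7. The rightmost is syllable 7 (ba:).
  → primary stress on syllable 7.
Suffixed `bri:.puk.fa:l.mi.fi:.tu:.ba:.lu.fo` (9 syllables):
  Weights: 1 bri: H, 2 puk L, 3 fa:l H, 4 mi L, 5 fi: H, 6 tu: H, 7 ba: H, 8 lu L, 9 fo L.
  Heavy syllables in the domain: 1, 3, 5, 6, 7. The rightmost is syllable 7 (ba:).
  → primary stress on syllable 7.

no: stays on 7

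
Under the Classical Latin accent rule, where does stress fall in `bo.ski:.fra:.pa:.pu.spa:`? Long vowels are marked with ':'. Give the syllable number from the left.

4

Classical Latin: stress the penult if heavy (long vowel or closed), else the antepenult.
Weights: 4 pa: H, 5 pu L, 6 spa: H.
The penult (syllable 5, pu) is light, so stress falls on the antepenult (syllable 4, pa:).
Stress on syllable 4: bo.ski:.fra:.ˈpa:.pu.spa:.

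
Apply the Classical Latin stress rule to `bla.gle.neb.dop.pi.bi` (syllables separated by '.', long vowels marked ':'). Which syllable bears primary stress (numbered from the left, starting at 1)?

Classical Latin: stress the penult if heavy (long vowel or closed), else the antepenult.
Weights: 4 dop H, 5 pi L, 6 bi L.
The penult (syllable 5, pi) is light, so stress falls on the antepenult (syllable 4, dop).
Stress on syllable 4: bla.gle.neb.ˈdop.pi.bi.

4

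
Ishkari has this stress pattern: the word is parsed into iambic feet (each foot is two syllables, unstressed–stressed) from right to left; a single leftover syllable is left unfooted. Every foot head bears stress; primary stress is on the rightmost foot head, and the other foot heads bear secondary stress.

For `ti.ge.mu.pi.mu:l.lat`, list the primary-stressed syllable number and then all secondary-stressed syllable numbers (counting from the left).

primary 6, secondary 2, 4

Parse right to left into iambic (σˈσ) feet: (ti.ˈge) (mu.ˈpi) (mu:l.ˈlat).
Foot heads (stressed positions): 2, 4, 6.
End Rule Rightmost: primary stress on the rightmost head = syllable 6.
Secondary stress on 2, 4: ti.ˌge.mu.ˌpi.mu:l.ˈlat.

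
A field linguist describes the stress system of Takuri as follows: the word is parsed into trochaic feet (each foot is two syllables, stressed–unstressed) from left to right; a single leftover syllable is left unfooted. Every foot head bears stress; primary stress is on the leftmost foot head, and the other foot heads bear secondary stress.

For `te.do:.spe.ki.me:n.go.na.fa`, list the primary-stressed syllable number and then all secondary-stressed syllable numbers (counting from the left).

primary 1, secondary 3, 5, 7

Parse left to right into trochaic (ˈσσ) feet: (ˈte.do:) (ˈspe.ki) (ˈme:n.go) (ˈna.fa).
Foot heads (stressed positions): 1, 3, 5, 7.
End Rule Leftmost: primary stress on the leftmost head = syllable 1.
Secondary stress on 3, 5, 7: ˈte.do:.ˌspe.ki.ˌme:n.go.ˌna.fa.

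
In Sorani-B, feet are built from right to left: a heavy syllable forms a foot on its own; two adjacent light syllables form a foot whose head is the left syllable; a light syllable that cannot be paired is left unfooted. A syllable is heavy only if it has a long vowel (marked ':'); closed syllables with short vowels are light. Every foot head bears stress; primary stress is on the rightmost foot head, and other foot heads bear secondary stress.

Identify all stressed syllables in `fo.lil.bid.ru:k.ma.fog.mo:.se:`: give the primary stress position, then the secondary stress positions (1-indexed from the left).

Weights: 1 fo L, 2 lil L, 3 bid L, 4 ru:k H, 5 ma L, 6 fog L, 7 mo: H, 8 se: H.
Parse right to left (heavy = foot alone; LL = one foot; stranded L unfooted): fo (ˈlil.bid) (ˈru:k) (ˈma.fog) (ˈmo:) (ˈse:).
Foot heads: 2, 4, 5, 7, 8.
Primary stress on the rightmost head = syllable 8.
Secondary stress on 2, 4, 5, 7: fo.ˌlil.bid.ˌru:k.ˌma.fog.ˌmo:.ˈse:.

primary 8, secondary 2, 4, 5, 7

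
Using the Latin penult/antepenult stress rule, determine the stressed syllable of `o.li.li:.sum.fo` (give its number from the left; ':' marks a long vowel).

Classical Latin: stress the penult if heavy (long vowel or closed), else the antepenult.
Weights: 3 li: H, 4 sum H, 5 fo L.
The penult (syllable 4, sum) is heavy, so it takes stress.
Stress on syllable 4: o.li.li:.ˈsum.fo.

4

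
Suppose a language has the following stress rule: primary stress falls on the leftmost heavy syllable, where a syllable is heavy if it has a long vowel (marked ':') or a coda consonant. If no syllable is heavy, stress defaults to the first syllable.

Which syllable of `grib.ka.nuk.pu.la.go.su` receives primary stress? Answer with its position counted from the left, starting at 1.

Weights: 1 grib H, 2 ka L, 3 nuk H, 4 pu L, 5 la L, 6 go L, 7 su L.
Heavy syllables in the domain: 1, 3. The leftmost is syllable 1 (grib).
Primary stress: syllable 1 → ˈgrib.ka.nuk.pu.la.go.su.

1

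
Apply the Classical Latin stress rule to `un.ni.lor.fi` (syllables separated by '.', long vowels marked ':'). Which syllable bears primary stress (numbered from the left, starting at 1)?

Classical Latin: stress the penult if heavy (long vowel or closed), else the antepenult.
Weights: 2 ni L, 3 lor H, 4 fi L.
The penult (syllable 3, lor) is heavy, so it takes stress.
Stress on syllable 3: un.ni.ˈlor.fi.

3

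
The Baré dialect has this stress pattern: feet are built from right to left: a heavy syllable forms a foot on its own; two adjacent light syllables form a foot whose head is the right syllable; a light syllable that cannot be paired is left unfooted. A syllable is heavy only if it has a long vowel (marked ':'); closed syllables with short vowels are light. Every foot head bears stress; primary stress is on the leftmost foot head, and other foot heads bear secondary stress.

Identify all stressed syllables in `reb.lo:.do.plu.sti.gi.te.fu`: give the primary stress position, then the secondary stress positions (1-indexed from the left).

primary 2, secondary 4, 6, 8

Weights: 1 reb L, 2 lo: H, 3 do L, 4 plu L, 5 sti L, 6 gi L, 7 te L, 8 fu L.
Parse right to left (heavy = foot alone; LL = one foot; stranded L unfooted): reb (ˈlo:) (do.ˈplu) (sti.ˈgi) (te.ˈfu).
Foot heads: 2, 4, 6, 8.
Primary stress on the leftmost head = syllable 2.
Secondary stress on 4, 6, 8: reb.ˈlo:.do.ˌplu.sti.ˌgi.te.ˌfu.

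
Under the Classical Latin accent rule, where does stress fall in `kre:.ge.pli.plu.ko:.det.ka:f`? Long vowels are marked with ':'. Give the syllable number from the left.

6

Classical Latin: stress the penult if heavy (long vowel or closed), else the antepenult.
Weights: 5 ko: H, 6 det H, 7 ka:f H.
The penult (syllable 6, det) is heavy, so it takes stress.
Stress on syllable 6: kre:.ge.pli.plu.ko:.ˈdet.ka:f.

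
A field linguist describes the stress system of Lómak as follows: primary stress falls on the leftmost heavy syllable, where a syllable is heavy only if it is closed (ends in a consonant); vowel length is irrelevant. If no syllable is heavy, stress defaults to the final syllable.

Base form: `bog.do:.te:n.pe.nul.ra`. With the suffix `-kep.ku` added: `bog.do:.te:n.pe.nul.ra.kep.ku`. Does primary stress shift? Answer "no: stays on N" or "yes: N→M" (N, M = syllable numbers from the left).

Base `bog.do:.te:n.pe.nul.ra` (6 syllables):
  Weights: 1 bog H, 2 do: L, 3 te:n H, 4 pe L, 5 nul H, 6 ra L.
  Heavy syllables in the domain: 1, 3, 5. The leftmost is syllable 1 (bog).
  → primary stress on syllable 1.
Suffixed `bog.do:.te:n.pe.nul.ra.kep.ku` (8 syllables):
  Weights: 1 bog H, 2 do: L, 3 te:n H, 4 pe L, 5 nul H, 6 ra L, 7 kep H, 8 ku L.
  Heavy syllables in the domain: 1, 3, 5, 7. The leftmost is syllable 1 (bog).
  → primary stress on syllable 1.

no: stays on 1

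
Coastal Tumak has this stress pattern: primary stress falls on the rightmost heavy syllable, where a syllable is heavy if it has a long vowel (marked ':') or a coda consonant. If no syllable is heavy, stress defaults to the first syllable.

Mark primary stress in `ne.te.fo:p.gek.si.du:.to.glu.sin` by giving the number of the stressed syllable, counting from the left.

Weights: 1 ne L, 2 te L, 3 fo:p H, 4 gek H, 5 si L, 6 du: H, 7 to L, 8 glu L, 9 sin H.
Heavy syllables in the domain: 3, 4, 6, 9. The rightmost is syllable 9 (sin).
Primary stress: syllable 9 → ne.te.fo:p.gek.si.du:.to.glu.ˈsin.

9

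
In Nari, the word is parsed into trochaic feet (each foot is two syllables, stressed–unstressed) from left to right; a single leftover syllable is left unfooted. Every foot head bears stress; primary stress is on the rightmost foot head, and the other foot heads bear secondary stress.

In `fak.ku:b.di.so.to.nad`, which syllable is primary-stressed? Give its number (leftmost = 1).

Parse left to right into trochaic (ˈσσ) feet: (ˈfak.ku:b) (ˈdi.so) (ˈto.nad).
Foot heads (stressed positions): 1, 3, 5.
End Rule Rightmost: primary stress on the rightmost head = syllable 5.
Primary stress: syllable 5 → fak.ku:b.di.so.ˈto.nad.

5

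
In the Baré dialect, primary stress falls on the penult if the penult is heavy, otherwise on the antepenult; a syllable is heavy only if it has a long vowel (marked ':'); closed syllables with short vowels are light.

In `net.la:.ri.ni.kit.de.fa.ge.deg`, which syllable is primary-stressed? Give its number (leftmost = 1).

Weights: 7 fa L, 8 ge L, 9 deg L.
The penult (syllable 8, ge) is light, so stress falls on the antepenult (syllable 7, fa).
Primary stress: syllable 7 → net.la:.ri.ni.kit.de.ˈfa.ge.deg.

7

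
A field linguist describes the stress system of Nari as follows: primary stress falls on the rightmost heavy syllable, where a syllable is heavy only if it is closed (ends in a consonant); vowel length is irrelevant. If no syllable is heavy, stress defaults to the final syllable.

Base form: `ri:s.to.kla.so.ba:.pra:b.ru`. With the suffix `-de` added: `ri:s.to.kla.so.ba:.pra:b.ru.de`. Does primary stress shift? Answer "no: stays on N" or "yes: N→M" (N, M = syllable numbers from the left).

Base `ri:s.to.kla.so.ba:.pra:b.ru` (7 syllables):
  Weights: 1 ri:s H, 2 to L, 3 kla L, 4 so L, 5 ba: L, 6 pra:b H, 7 ru L.
  Heavy syllables in the domain: 1, 6. The rightmost is syllable 6 (pra:b).
  → primary stress on syllable 6.
Suffixed `ri:s.to.kla.so.ba:.pra:b.ru.de` (8 syllables):
  Weights: 1 ri:s H, 2 to L, 3 kla L, 4 so L, 5 ba: L, 6 pra:b H, 7 ru L, 8 de L.
  Heavy syllables in the domain: 1, 6. The rightmost is syllable 6 (pra:b).
  → primary stress on syllable 6.

no: stays on 6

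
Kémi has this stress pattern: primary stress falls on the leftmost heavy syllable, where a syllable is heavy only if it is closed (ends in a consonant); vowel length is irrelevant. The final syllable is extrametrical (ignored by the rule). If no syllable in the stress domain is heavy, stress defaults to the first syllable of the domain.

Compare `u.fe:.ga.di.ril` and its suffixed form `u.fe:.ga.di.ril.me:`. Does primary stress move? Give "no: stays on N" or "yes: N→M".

yes: 1→5

Base `u.fe:.ga.di.ril` (5 syllables):
  The final syllable (5, ril) is extrametrical; the stress domain is syllables 1–4.
  Weights: 1 u L, 2 fe: L, 3 ga L, 4 di L.
  No heavy syllable in the domain; default to the first syllable of the domain = syllable 1.
  → primary stress on syllable 1.
Suffixed `u.fe:.ga.di.ril.me:` (6 syllables):
  The final syllable (6, me:) is extrametrical; the stress domain is syllables 1–5.
  Weights: 1 u L, 2 fe: L, 3 ga L, 4 di L, 5 ril H.
  Heavy syllables in the domain: 5. The leftmost is syllable 5 (ril).
  → primary stress on syllable 5.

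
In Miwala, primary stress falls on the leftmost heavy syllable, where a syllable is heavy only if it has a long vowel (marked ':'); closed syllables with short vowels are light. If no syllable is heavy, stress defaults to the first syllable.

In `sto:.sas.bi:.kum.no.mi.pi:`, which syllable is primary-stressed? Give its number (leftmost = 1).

Weights: 1 sto: H, 2 sas L, 3 bi: H, 4 kum L, 5 no L, 6 mi L, 7 pi: H.
Heavy syllables in the domain: 1, 3, 7. The leftmost is syllable 1 (sto:).
Primary stress: syllable 1 → ˈsto:.sas.bi:.kum.no.mi.pi:.

1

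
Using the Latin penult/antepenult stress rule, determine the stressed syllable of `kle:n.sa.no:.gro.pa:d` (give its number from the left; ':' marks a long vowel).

Classical Latin: stress the penult if heavy (long vowel or closed), else the antepenult.
Weights: 3 no: H, 4 gro L, 5 pa:d H.
The penult (syllable 4, gro) is light, so stress falls on the antepenult (syllable 3, no:).
Stress on syllable 3: kle:n.sa.ˈno:.gro.pa:d.

3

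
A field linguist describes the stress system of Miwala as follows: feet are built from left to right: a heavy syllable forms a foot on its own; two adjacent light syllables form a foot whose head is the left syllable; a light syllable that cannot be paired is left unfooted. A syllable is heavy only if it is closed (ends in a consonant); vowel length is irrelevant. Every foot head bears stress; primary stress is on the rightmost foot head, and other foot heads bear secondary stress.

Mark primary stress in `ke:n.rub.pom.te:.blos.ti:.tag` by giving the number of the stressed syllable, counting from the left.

7

Weights: 1 ke:n H, 2 rub H, 3 pom H, 4 te: L, 5 blos H, 6 ti: L, 7 tag H.
Parse left to right (heavy = foot alone; LL = one foot; stranded L unfooted): (ˈke:n) (ˈrub) (ˈpom) te: (ˈblos) ti: (ˈtag).
Foot heads: 1, 2, 3, 5, 7.
Primary stress on the rightmost head = syllable 7.
Primary stress: syllable 7 → ke:n.rub.pom.te:.blos.ti:.ˈtag.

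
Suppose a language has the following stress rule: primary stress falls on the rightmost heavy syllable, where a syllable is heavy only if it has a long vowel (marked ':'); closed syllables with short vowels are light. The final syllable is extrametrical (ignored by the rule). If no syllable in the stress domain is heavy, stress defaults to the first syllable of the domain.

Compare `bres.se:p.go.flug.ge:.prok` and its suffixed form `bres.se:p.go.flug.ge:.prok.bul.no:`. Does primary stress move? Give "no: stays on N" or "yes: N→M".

Base `bres.se:p.go.flug.ge:.prok` (6 syllables):
  The final syllable (6, prok) is extrametrical; the stress domain is syllables 1–5.
  Weights: 1 bres L, 2 se:p H, 3 go L, 4 flug L, 5 ge: H.
  Heavy syllables in the domain: 2, 5. The rightmost is syllable 5 (ge:).
  → primary stress on syllable 5.
Suffixed `bres.se:p.go.flug.ge:.prok.bul.no:` (8 syllables):
  The final syllable (8, no:) is extrametrical; the stress domain is syllables 1–7.
  Weights: 1 bres L, 2 se:p H, 3 go L, 4 flug L, 5 ge: H, 6 prok L, 7 bul L.
  Heavy syllables in the domain: 2, 5. The rightmost is syllable 5 (ge:).
  → primary stress on syllable 5.

no: stays on 5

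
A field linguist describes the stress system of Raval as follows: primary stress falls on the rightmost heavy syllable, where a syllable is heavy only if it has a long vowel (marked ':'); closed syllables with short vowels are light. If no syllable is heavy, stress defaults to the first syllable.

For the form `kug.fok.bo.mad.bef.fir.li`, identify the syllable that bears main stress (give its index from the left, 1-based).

1

Weights: 1 kug L, 2 fok L, 3 bo L, 4 mad L, 5 bef L, 6 fir L, 7 li L.
No heavy syllable in the domain; default to the first syllable = syllable 1.
Primary stress: syllable 1 → ˈkug.fok.bo.mad.bef.fir.li.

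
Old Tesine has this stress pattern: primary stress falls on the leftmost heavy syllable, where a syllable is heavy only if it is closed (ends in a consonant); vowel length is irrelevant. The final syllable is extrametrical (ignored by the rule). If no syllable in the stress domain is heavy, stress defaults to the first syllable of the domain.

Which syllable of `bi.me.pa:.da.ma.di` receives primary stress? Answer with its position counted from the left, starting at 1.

1

The final syllable (6, di) is extrametrical; the stress domain is syllables 1–5.
Weights: 1 bi L, 2 me L, 3 pa: L, 4 da L, 5 ma L.
No heavy syllable in the domain; default to the first syllable of the domain = syllable 1.
Primary stress: syllable 1 → ˈbi.me.pa:.da.ma.di.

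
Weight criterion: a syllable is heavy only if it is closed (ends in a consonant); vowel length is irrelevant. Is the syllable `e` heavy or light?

`e`: short vowel, open (no coda). Open (no coda) → light.

light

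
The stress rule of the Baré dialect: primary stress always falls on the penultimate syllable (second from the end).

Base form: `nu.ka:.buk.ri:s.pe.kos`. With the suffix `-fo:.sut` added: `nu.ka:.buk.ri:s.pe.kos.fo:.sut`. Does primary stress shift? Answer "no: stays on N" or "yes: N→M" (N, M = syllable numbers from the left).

Base `nu.ka:.buk.ri:s.pe.kos` (6 syllables):
  The word has 6 syllables; the penultimate syllable (second from the end) is syllable 5 (pe).
  → primary stress on syllable 5.
Suffixed `nu.ka:.buk.ri:s.pe.kos.fo:.sut` (8 syllables):
  The word has 8 syllables; the penultimate syllable (second from the end) is syllable 7 (fo:).
  → primary stress on syllable 7.

yes: 5→7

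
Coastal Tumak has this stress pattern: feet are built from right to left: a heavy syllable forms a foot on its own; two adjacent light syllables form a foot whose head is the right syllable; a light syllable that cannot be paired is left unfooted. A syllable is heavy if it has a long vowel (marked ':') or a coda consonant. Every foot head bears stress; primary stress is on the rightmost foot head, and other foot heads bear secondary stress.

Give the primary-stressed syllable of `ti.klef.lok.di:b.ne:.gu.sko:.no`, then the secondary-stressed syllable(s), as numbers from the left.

primary 7, secondary 2, 3, 4, 5

Weights: 1 ti L, 2 klef H, 3 lok H, 4 di:b H, 5 ne: H, 6 gu L, 7 sko: H, 8 no L.
Parse right to left (heavy = foot alone; LL = one foot; stranded L unfooted): ti (ˈklef) (ˈlok) (ˈdi:b) (ˈne:) gu (ˈsko:) no.
Foot heads: 2, 3, 4, 5, 7.
Primary stress on the rightmost head = syllable 7.
Secondary stress on 2, 3, 4, 5: ti.ˌklef.ˌlok.ˌdi:b.ˌne:.gu.ˈsko:.no.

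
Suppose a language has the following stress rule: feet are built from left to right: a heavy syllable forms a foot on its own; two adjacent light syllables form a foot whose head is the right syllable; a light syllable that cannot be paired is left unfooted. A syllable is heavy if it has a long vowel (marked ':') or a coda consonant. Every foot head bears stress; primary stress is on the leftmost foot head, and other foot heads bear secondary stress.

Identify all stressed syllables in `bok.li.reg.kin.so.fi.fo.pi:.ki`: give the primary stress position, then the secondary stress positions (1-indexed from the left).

Weights: 1 bok H, 2 li L, 3 reg H, 4 kin H, 5 so L, 6 fi L, 7 fo L, 8 pi: H, 9 ki L.
Parse left to right (heavy = foot alone; LL = one foot; stranded L unfooted): (ˈbok) li (ˈreg) (ˈkin) (so.ˈfi) fo (ˈpi:) ki.
Foot heads: 1, 3, 4, 6, 8.
Primary stress on the leftmost head = syllable 1.
Secondary stress on 3, 4, 6, 8: ˈbok.li.ˌreg.ˌkin.so.ˌfi.fo.ˌpi:.ki.

primary 1, secondary 3, 4, 6, 8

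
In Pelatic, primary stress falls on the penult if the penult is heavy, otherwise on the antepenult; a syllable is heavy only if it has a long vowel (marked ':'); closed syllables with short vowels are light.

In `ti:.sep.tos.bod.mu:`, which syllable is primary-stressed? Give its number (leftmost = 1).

Weights: 3 tos L, 4 bod L, 5 mu: H.
The penult (syllable 4, bod) is light, so stress falls on the antepenult (syllable 3, tos).
Primary stress: syllable 3 → ti:.sep.ˈtos.bod.mu:.

3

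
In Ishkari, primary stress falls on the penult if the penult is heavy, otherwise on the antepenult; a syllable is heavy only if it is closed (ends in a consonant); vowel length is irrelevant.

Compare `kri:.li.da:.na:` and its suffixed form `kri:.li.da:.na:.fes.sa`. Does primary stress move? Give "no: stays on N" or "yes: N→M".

Base `kri:.li.da:.na:` (4 syllables):
  Weights: 2 li L, 3 da: L, 4 na: L.
  The penult (syllable 3, da:) is light, so stress falls on the antepenult (syllable 2, li).
  → primary stress on syllable 2.
Suffixed `kri:.li.da:.na:.fes.sa` (6 syllables):
  Weights: 4 na: L, 5 fes H, 6 sa L.
  The penult (syllable 5, fes) is heavy, so it takes stress.
  → primary stress on syllable 5.

yes: 2→5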